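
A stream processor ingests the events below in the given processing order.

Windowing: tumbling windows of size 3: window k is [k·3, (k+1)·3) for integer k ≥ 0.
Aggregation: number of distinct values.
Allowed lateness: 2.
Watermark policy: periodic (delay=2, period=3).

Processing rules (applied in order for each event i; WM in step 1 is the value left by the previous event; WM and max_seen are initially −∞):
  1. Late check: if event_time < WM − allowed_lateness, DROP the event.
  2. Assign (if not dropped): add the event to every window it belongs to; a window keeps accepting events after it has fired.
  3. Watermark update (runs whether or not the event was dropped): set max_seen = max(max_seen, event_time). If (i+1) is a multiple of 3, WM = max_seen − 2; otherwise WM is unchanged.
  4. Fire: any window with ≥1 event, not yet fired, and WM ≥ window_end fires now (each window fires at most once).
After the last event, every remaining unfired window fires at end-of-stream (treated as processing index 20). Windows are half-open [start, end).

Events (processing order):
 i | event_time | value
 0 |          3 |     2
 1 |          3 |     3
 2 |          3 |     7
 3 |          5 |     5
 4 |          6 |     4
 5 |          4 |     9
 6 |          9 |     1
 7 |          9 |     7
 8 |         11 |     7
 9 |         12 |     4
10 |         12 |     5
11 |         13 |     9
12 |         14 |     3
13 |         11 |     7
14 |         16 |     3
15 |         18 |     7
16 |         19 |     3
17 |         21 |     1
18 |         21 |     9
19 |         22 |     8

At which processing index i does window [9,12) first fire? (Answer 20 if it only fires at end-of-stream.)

14

i=0 t=3 v=2: → [3,6); WM=−∞
i=1 t=3 v=3: → [3,6); WM=−∞
i=2 t=3 v=7: → [3,6); WM=1
i=3 t=5 v=5: → [3,6); WM=1
i=4 t=6 v=4: → [6,9); WM=1
i=5 t=4 v=9: → [3,6); WM=4
i=6 t=9 v=1: → [9,12); WM=4
i=7 t=9 v=7: → [9,12); WM=4
i=8 t=11 v=7: → [9,12); WM=9; [3,6) fires=5 [6,9) fires=1
i=9 t=12 v=4: → [12,15); WM=9
i=10 t=12 v=5: → [12,15); WM=9
i=11 t=13 v=9: → [12,15); WM=11
i=12 t=14 v=3: → [12,15); WM=11
i=13 t=11 v=7: → [9,12); WM=11
i=14 t=16 v=3: → [15,18); WM=14; [9,12) fires=2
i=15 t=18 v=7: → [18,21); WM=14
i=16 t=19 v=3: → [18,21); WM=14
i=17 t=21 v=1: → [21,24); WM=19; [12,15) fires=4 [15,18) fires=1
i=18 t=21 v=9: → [21,24); WM=19
i=19 t=22 v=8: → [21,24); WM=19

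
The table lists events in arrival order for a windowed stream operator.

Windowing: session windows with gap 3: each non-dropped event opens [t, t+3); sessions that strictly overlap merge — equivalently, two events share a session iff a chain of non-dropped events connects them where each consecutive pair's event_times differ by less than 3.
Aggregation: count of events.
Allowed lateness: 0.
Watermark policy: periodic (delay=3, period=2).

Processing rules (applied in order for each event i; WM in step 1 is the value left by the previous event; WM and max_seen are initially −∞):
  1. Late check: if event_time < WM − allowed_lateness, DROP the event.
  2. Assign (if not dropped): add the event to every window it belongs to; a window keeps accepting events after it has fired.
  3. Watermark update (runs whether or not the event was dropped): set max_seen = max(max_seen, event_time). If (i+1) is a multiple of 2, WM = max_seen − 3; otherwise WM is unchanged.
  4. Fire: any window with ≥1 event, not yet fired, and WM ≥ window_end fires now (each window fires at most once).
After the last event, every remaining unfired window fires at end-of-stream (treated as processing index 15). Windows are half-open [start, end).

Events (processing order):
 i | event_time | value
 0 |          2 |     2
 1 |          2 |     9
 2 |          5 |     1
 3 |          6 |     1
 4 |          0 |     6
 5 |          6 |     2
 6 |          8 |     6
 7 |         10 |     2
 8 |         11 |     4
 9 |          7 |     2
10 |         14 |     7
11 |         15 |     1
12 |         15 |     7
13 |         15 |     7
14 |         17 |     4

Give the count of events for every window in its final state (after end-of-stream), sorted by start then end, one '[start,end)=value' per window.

[2,5)=2 [5,14)=7 [14,20)=5

i=0 t=2 v=2: → [2,5); WM=−∞
i=1 t=2 v=9: → [2,5); WM=-1
i=2 t=5 v=1: → [5,8); WM=-1
i=3 t=6 v=1: → [5,9); WM=3
i=4 t=0 v=6: DROP (t<3-0); WM=3
i=5 t=6 v=2: → [5,9); WM=3
i=6 t=8 v=6: → [5,11); WM=3
i=7 t=10 v=2: → [5,13); WM=7
i=8 t=11 v=4: → [5,14); WM=7
i=9 t=7 v=2: → [5,14); WM=8
i=10 t=14 v=7: → [14,17); WM=8
i=11 t=15 v=1: → [14,18); WM=12
i=12 t=15 v=7: → [14,18); WM=12
i=13 t=15 v=7: → [14,18); WM=12
i=14 t=17 v=4: → [14,20); WM=12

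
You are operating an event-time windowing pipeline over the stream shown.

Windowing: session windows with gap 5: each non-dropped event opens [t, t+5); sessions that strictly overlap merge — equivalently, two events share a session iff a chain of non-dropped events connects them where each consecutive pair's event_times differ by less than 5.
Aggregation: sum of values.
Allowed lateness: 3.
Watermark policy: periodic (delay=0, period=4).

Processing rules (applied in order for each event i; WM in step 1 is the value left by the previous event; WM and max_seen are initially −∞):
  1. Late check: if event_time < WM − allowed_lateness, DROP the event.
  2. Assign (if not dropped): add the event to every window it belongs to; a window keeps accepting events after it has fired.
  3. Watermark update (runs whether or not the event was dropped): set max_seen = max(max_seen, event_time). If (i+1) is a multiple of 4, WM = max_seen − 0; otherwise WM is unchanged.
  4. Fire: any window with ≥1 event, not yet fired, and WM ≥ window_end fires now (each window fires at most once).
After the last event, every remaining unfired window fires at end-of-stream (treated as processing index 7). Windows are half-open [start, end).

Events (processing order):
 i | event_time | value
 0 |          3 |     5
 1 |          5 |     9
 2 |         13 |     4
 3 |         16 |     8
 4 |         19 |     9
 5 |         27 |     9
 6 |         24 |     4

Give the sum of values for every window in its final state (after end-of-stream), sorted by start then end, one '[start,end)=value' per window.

i=0 t=3 v=5: → [3,8); WM=−∞
i=1 t=5 v=9: → [3,10); WM=−∞
i=2 t=13 v=4: → [13,18); WM=−∞
i=3 t=16 v=8: → [13,21); WM=16
i=4 t=19 v=9: → [13,24); WM=16
i=5 t=27 v=9: → [27,32); WM=16
i=6 t=24 v=4: → [24,32); WM=16

[3,10)=14 [13,24)=21 [24,32)=13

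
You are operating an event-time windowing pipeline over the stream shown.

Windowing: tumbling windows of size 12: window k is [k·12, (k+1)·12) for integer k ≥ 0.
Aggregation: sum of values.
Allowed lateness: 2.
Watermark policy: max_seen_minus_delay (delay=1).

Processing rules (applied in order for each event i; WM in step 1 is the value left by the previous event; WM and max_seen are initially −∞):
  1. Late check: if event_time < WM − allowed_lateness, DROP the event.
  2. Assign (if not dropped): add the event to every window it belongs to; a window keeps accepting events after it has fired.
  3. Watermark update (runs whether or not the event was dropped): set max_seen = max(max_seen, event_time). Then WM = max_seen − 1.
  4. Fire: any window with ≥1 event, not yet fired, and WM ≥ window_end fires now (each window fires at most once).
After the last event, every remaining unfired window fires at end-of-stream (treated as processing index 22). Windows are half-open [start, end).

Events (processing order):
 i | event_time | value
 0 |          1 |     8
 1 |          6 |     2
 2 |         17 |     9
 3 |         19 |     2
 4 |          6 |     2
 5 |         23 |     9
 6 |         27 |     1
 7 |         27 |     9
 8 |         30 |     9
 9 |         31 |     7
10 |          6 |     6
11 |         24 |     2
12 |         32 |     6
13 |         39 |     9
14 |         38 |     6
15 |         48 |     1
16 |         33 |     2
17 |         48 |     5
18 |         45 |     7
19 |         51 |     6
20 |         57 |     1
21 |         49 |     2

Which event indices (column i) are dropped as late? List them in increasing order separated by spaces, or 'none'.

4 10 11 16 21

i=0 t=1 v=8: → [0,12); WM=0
i=1 t=6 v=2: → [0,12); WM=5
i=2 t=17 v=9: → [12,24); WM=16; [0,12) fires=10
i=3 t=19 v=2: → [12,24); WM=18
i=4 t=6 v=2: DROP (t<18-2); WM=18
i=5 t=23 v=9: → [12,24); WM=22
i=6 t=27 v=1: → [24,36); WM=26; [12,24) fires=20
i=7 t=27 v=9: → [24,36); WM=26
i=8 t=30 v=9: → [24,36); WM=29
i=9 t=31 v=7: → [24,36); WM=30
i=10 t=6 v=6: DROP (t<30-2); WM=30
i=11 t=24 v=2: DROP (t<30-2); WM=30
i=12 t=32 v=6: → [24,36); WM=31
i=13 t=39 v=9: → [36,48); WM=38; [24,36) fires=32
i=14 t=38 v=6: → [36,48); WM=38
i=15 t=48 v=1: → [48,60); WM=47
i=16 t=33 v=2: DROP (t<47-2); WM=47
i=17 t=48 v=5: → [48,60); WM=47
i=18 t=45 v=7: → [36,48); WM=47
i=19 t=51 v=6: → [48,60); WM=50; [36,48) fires=22
i=20 t=57 v=1: → [48,60); WM=56
i=21 t=49 v=2: DROP (t<56-2); WM=56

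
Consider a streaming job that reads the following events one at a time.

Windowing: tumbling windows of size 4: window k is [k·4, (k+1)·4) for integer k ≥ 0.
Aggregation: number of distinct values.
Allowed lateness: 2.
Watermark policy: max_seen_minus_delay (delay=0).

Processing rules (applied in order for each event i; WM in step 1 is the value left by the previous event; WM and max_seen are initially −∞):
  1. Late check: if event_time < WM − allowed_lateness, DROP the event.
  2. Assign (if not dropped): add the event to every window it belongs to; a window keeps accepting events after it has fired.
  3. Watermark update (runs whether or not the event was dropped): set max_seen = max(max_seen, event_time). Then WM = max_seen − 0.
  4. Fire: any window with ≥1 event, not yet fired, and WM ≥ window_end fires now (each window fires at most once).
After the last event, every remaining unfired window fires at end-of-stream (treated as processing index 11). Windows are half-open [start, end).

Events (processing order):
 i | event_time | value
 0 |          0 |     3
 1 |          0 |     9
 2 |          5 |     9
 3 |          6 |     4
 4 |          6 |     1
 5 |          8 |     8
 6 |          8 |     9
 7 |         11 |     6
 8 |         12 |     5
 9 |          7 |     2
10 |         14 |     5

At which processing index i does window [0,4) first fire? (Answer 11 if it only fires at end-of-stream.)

i=0 t=0 v=3: → [0,4); WM=0
i=1 t=0 v=9: → [0,4); WM=0
i=2 t=5 v=9: → [4,8); WM=5; [0,4) fires=2
i=3 t=6 v=4: → [4,8); WM=6
i=4 t=6 v=1: → [4,8); WM=6
i=5 t=8 v=8: → [8,12); WM=8; [4,8) fires=3
i=6 t=8 v=9: → [8,12); WM=8
i=7 t=11 v=6: → [8,12); WM=11
i=8 t=12 v=5: → [12,16); WM=12; [8,12) fires=3
i=9 t=7 v=2: DROP (t<12-2); WM=12
i=10 t=14 v=5: → [12,16); WM=14

2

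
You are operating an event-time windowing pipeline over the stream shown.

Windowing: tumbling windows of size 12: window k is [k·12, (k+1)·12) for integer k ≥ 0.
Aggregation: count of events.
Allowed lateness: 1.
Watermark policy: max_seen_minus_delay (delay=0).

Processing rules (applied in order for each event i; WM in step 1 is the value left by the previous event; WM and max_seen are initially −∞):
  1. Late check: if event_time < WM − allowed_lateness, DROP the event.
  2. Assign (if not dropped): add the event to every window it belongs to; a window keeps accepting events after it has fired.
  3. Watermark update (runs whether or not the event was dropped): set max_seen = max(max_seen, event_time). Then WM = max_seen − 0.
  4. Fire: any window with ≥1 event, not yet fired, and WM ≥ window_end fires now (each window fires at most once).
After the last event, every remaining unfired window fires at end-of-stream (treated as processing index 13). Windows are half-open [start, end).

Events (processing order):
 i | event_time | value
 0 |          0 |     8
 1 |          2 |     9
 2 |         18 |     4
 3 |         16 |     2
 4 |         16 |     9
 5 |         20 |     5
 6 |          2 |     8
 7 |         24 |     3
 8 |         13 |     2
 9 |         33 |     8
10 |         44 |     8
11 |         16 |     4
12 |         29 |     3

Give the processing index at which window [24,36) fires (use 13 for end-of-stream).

10

i=0 t=0 v=8: → [0,12); WM=0
i=1 t=2 v=9: → [0,12); WM=2
i=2 t=18 v=4: → [12,24); WM=18; [0,12) fires=2
i=3 t=16 v=2: DROP (t<18-1); WM=18
i=4 t=16 v=9: DROP (t<18-1); WM=18
i=5 t=20 v=5: → [12,24); WM=20
i=6 t=2 v=8: DROP (t<20-1); WM=20
i=7 t=24 v=3: → [24,36); WM=24; [12,24) fires=2
i=8 t=13 v=2: DROP (t<24-1); WM=24
i=9 t=33 v=8: → [24,36); WM=33
i=10 t=44 v=8: → [36,48); WM=44; [24,36) fires=2
i=11 t=16 v=4: DROP (t<44-1); WM=44
i=12 t=29 v=3: DROP (t<44-1); WM=44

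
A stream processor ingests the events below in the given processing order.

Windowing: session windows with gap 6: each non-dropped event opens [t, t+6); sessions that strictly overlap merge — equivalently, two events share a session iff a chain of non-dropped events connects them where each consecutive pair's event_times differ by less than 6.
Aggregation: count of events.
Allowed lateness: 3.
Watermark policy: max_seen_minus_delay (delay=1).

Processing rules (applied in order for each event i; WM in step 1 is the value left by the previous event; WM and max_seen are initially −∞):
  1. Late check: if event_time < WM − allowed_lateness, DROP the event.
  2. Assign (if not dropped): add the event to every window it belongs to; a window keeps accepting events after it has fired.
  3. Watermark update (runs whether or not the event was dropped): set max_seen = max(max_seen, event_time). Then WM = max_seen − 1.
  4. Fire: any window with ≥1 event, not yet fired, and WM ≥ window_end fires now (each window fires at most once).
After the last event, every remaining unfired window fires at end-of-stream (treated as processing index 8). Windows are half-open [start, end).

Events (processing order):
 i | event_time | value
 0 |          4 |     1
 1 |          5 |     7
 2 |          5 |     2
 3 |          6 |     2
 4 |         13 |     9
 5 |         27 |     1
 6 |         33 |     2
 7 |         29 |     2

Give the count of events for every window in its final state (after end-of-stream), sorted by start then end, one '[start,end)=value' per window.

i=0 t=4 v=1: → [4,10); WM=3
i=1 t=5 v=7: → [4,11); WM=4
i=2 t=5 v=2: → [4,11); WM=4
i=3 t=6 v=2: → [4,12); WM=5
i=4 t=13 v=9: → [13,19); WM=12
i=5 t=27 v=1: → [27,33); WM=26
i=6 t=33 v=2: → [33,39); WM=32
i=7 t=29 v=2: → [27,39); WM=32

[4,12)=4 [13,19)=1 [27,39)=3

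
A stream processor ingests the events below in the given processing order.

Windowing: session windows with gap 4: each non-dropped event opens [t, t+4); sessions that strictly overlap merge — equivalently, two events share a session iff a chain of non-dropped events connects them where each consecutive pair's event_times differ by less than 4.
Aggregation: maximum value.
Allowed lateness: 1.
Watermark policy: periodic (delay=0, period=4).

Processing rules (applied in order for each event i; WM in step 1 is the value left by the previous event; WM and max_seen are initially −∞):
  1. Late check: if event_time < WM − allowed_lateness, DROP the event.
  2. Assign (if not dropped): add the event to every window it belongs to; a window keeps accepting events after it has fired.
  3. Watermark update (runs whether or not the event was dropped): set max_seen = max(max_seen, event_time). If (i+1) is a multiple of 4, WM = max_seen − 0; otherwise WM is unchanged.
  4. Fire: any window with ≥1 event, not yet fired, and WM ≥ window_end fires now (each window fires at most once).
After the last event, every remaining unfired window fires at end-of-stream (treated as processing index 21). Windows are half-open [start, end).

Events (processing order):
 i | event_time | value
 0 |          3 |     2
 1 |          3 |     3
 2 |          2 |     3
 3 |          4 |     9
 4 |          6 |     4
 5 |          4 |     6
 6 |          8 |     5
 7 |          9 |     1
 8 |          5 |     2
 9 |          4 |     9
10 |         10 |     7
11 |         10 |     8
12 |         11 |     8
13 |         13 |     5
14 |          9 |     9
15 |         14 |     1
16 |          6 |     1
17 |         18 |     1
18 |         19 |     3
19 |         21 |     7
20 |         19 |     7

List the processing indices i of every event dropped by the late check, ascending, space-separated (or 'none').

i=0 t=3 v=2: → [3,7); WM=−∞
i=1 t=3 v=3: → [3,7); WM=−∞
i=2 t=2 v=3: → [2,7); WM=−∞
i=3 t=4 v=9: → [2,8); WM=4
i=4 t=6 v=4: → [2,10); WM=4
i=5 t=4 v=6: → [2,10); WM=4
i=6 t=8 v=5: → [2,12); WM=4
i=7 t=9 v=1: → [2,13); WM=9
i=8 t=5 v=2: DROP (t<9-1); WM=9
i=9 t=4 v=9: DROP (t<9-1); WM=9
i=10 t=10 v=7: → [2,14); WM=9
i=11 t=10 v=8: → [2,14); WM=10
i=12 t=11 v=8: → [2,15); WM=10
i=13 t=13 v=5: → [2,17); WM=10
i=14 t=9 v=9: → [2,17); WM=10
i=15 t=14 v=1: → [2,18); WM=14
i=16 t=6 v=1: DROP (t<14-1); WM=14
i=17 t=18 v=1: → [18,22); WM=14
i=18 t=19 v=3: → [18,23); WM=14
i=19 t=21 v=7: → [18,25); WM=21
i=20 t=19 v=7: DROP (t<21-1); WM=21

8 9 16 20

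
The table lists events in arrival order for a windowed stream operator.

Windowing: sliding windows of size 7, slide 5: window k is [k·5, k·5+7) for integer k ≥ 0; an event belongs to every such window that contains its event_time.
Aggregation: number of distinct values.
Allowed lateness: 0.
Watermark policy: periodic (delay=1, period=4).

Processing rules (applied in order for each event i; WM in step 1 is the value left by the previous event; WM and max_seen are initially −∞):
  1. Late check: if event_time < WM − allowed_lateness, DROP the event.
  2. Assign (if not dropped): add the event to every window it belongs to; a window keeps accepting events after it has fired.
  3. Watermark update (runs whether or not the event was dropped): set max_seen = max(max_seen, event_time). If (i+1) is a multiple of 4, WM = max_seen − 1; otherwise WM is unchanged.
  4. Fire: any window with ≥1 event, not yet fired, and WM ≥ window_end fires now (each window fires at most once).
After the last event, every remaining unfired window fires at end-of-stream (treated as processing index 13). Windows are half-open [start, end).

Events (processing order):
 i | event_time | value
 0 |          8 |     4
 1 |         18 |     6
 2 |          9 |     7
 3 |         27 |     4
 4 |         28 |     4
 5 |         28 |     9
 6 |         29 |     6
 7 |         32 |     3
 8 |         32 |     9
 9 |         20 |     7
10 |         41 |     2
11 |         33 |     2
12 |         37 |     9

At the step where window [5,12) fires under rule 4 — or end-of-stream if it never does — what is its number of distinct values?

i=0 t=8 v=4: → [5,12); WM=−∞
i=1 t=18 v=6: → [15,22); WM=−∞
i=2 t=9 v=7: → [5,12); WM=−∞
i=3 t=27 v=4: → [25,32); WM=26; [5,12) fires=2 [15,22) fires=1
i=4 t=28 v=4: → [25,32); WM=26
i=5 t=28 v=9: → [25,32); WM=26
i=6 t=29 v=6: → [25,32); WM=26
i=7 t=32 v=3: → [30,37); WM=31
i=8 t=32 v=9: → [30,37); WM=31
i=9 t=20 v=7: DROP (t<31-0); WM=31
i=10 t=41 v=2: → [40,47),[35,42); WM=31
i=11 t=33 v=2: → [30,37); WM=40; [25,32) fires=3 [30,37) fires=3
i=12 t=37 v=9: DROP (t<40-0); WM=40

2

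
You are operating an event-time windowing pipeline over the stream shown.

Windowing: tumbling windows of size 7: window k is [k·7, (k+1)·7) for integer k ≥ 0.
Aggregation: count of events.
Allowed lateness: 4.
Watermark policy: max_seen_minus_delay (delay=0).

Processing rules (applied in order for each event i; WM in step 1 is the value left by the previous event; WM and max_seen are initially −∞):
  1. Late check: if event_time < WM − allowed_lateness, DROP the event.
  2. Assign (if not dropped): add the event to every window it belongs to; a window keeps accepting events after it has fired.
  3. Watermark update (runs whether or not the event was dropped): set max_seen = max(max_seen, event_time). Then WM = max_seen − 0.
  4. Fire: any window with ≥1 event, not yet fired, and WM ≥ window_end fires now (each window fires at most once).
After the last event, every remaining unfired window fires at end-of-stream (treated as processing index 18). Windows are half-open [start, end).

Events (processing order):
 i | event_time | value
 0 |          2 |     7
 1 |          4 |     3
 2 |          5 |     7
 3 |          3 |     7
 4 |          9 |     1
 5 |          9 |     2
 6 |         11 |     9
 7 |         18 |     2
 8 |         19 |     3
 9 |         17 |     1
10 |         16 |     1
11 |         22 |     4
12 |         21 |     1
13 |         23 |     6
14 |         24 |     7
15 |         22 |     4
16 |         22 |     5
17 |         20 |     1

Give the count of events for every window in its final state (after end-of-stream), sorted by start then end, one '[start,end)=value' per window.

[0,7)=4 [7,14)=3 [14,21)=5 [21,28)=6

i=0 t=2 v=7: → [0,7); WM=2
i=1 t=4 v=3: → [0,7); WM=4
i=2 t=5 v=7: → [0,7); WM=5
i=3 t=3 v=7: → [0,7); WM=5
i=4 t=9 v=1: → [7,14); WM=9; [0,7) fires=4
i=5 t=9 v=2: → [7,14); WM=9
i=6 t=11 v=9: → [7,14); WM=11
i=7 t=18 v=2: → [14,21); WM=18; [7,14) fires=3
i=8 t=19 v=3: → [14,21); WM=19
i=9 t=17 v=1: → [14,21); WM=19
i=10 t=16 v=1: → [14,21); WM=19
i=11 t=22 v=4: → [21,28); WM=22; [14,21) fires=4
i=12 t=21 v=1: → [21,28); WM=22
i=13 t=23 v=6: → [21,28); WM=23
i=14 t=24 v=7: → [21,28); WM=24
i=15 t=22 v=4: → [21,28); WM=24
i=16 t=22 v=5: → [21,28); WM=24
i=17 t=20 v=1: → [14,21); WM=24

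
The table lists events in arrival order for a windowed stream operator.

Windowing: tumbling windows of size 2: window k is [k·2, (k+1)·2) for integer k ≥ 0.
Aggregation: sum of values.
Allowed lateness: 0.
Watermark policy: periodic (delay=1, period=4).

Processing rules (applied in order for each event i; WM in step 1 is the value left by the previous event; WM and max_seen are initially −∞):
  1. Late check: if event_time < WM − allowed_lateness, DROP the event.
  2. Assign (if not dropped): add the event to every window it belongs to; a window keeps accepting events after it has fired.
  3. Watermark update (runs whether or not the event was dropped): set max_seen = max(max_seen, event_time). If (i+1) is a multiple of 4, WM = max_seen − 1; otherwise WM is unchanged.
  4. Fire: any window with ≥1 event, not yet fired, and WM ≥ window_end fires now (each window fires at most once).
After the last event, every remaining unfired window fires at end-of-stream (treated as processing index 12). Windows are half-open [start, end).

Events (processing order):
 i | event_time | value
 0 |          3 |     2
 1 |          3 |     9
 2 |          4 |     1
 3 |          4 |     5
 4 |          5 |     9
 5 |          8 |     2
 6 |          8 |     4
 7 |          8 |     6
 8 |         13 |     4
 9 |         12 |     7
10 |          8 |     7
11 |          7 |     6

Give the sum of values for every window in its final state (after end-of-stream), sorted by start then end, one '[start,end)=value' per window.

[2,4)=11 [4,6)=15 [6,8)=6 [8,10)=19 [12,14)=11

i=0 t=3 v=2: → [2,4); WM=−∞
i=1 t=3 v=9: → [2,4); WM=−∞
i=2 t=4 v=1: → [4,6); WM=−∞
i=3 t=4 v=5: → [4,6); WM=3
i=4 t=5 v=9: → [4,6); WM=3
i=5 t=8 v=2: → [8,10); WM=3
i=6 t=8 v=4: → [8,10); WM=3
i=7 t=8 v=6: → [8,10); WM=7; [2,4) fires=11 [4,6) fires=15
i=8 t=13 v=4: → [12,14); WM=7
i=9 t=12 v=7: → [12,14); WM=7
i=10 t=8 v=7: → [8,10); WM=7
i=11 t=7 v=6: → [6,8); WM=12; [6,8) fires=6 [8,10) fires=19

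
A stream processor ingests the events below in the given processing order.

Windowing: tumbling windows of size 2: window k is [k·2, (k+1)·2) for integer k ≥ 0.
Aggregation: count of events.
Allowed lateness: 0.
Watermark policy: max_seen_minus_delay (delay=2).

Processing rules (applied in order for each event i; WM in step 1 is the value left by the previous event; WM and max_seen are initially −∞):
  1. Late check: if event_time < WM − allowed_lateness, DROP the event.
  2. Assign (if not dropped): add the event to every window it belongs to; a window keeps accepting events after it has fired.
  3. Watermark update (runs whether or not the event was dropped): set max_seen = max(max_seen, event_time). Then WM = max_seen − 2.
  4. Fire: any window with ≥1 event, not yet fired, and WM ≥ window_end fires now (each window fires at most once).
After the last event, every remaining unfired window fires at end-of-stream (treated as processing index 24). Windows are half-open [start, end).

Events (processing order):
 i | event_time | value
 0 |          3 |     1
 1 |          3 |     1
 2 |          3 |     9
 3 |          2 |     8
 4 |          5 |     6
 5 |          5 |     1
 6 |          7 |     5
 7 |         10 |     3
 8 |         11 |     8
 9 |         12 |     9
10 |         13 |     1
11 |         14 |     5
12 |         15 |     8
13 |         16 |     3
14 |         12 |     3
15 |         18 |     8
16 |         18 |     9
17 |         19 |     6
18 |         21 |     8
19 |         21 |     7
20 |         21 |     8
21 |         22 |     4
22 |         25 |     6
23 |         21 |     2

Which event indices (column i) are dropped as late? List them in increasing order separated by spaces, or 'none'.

14 23

i=0 t=3 v=1: → [2,4); WM=1
i=1 t=3 v=1: → [2,4); WM=1
i=2 t=3 v=9: → [2,4); WM=1
i=3 t=2 v=8: → [2,4); WM=1
i=4 t=5 v=6: → [4,6); WM=3
i=5 t=5 v=1: → [4,6); WM=3
i=6 t=7 v=5: → [6,8); WM=5; [2,4) fires=4
i=7 t=10 v=3: → [10,12); WM=8; [4,6) fires=2 [6,8) fires=1
i=8 t=11 v=8: → [10,12); WM=9
i=9 t=12 v=9: → [12,14); WM=10
i=10 t=13 v=1: → [12,14); WM=11
i=11 t=14 v=5: → [14,16); WM=12; [10,12) fires=2
i=12 t=15 v=8: → [14,16); WM=13
i=13 t=16 v=3: → [16,18); WM=14; [12,14) fires=2
i=14 t=12 v=3: DROP (t<14-0); WM=14
i=15 t=18 v=8: → [18,20); WM=16; [14,16) fires=2
i=16 t=18 v=9: → [18,20); WM=16
i=17 t=19 v=6: → [18,20); WM=17
i=18 t=21 v=8: → [20,22); WM=19; [16,18) fires=1
i=19 t=21 v=7: → [20,22); WM=19
i=20 t=21 v=8: → [20,22); WM=19
i=21 t=22 v=4: → [22,24); WM=20; [18,20) fires=3
i=22 t=25 v=6: → [24,26); WM=23; [20,22) fires=3
i=23 t=21 v=2: DROP (t<23-0); WM=23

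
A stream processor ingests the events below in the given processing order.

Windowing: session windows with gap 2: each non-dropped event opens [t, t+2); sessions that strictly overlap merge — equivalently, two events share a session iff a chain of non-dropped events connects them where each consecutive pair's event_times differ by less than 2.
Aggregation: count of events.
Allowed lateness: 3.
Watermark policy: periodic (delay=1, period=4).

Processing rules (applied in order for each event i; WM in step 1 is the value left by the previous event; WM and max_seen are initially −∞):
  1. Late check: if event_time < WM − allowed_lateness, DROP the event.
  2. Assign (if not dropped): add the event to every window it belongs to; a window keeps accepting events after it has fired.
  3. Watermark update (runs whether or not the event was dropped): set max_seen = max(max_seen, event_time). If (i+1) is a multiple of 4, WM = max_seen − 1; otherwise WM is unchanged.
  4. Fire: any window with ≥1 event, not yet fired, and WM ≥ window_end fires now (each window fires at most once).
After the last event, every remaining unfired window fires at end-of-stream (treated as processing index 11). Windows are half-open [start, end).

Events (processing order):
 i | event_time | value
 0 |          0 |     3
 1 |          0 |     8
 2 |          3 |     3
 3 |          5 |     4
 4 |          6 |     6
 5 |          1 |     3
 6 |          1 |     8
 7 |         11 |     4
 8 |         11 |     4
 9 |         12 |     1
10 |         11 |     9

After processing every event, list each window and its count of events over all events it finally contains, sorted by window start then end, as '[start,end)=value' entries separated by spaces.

i=0 t=0 v=3: → [0,2); WM=−∞
i=1 t=0 v=8: → [0,2); WM=−∞
i=2 t=3 v=3: → [3,5); WM=−∞
i=3 t=5 v=4: → [5,7); WM=4
i=4 t=6 v=6: → [5,8); WM=4
i=5 t=1 v=3: → [0,3); WM=4
i=6 t=1 v=8: → [0,3); WM=4
i=7 t=11 v=4: → [11,13); WM=10
i=8 t=11 v=4: → [11,13); WM=10
i=9 t=12 v=1: → [11,14); WM=10
i=10 t=11 v=9: → [11,14); WM=10

[0,3)=4 [3,5)=1 [5,8)=2 [11,14)=4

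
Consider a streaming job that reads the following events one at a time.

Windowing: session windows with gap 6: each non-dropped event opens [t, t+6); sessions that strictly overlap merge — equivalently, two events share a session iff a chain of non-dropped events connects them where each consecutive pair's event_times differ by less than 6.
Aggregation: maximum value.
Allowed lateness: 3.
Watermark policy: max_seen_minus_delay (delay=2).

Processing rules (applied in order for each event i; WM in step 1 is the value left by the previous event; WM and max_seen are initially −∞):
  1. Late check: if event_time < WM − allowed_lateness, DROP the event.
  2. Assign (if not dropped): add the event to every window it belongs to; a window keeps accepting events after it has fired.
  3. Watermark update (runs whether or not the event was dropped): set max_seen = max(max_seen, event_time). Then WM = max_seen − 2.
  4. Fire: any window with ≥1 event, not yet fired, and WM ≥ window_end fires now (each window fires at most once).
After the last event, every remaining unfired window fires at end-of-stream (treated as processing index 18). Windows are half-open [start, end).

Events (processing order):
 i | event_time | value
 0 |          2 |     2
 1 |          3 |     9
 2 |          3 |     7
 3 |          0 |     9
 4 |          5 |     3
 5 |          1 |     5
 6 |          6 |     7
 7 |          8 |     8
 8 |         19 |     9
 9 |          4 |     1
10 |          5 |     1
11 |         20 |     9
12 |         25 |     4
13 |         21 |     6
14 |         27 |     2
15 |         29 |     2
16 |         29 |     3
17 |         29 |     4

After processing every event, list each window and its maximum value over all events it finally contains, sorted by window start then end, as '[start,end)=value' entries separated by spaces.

i=0 t=2 v=2: → [2,8); WM=0
i=1 t=3 v=9: → [2,9); WM=1
i=2 t=3 v=7: → [2,9); WM=1
i=3 t=0 v=9: → [0,9); WM=1
i=4 t=5 v=3: → [0,11); WM=3
i=5 t=1 v=5: → [0,11); WM=3
i=6 t=6 v=7: → [0,12); WM=4
i=7 t=8 v=8: → [0,14); WM=6
i=8 t=19 v=9: → [19,25); WM=17
i=9 t=4 v=1: DROP (t<17-3); WM=17
i=10 t=5 v=1: DROP (t<17-3); WM=17
i=11 t=20 v=9: → [19,26); WM=18
i=12 t=25 v=4: → [19,31); WM=23
i=13 t=21 v=6: → [19,31); WM=23
i=14 t=27 v=2: → [19,33); WM=25
i=15 t=29 v=2: → [19,35); WM=27
i=16 t=29 v=3: → [19,35); WM=27
i=17 t=29 v=4: → [19,35); WM=27

[0,14)=9 [19,35)=9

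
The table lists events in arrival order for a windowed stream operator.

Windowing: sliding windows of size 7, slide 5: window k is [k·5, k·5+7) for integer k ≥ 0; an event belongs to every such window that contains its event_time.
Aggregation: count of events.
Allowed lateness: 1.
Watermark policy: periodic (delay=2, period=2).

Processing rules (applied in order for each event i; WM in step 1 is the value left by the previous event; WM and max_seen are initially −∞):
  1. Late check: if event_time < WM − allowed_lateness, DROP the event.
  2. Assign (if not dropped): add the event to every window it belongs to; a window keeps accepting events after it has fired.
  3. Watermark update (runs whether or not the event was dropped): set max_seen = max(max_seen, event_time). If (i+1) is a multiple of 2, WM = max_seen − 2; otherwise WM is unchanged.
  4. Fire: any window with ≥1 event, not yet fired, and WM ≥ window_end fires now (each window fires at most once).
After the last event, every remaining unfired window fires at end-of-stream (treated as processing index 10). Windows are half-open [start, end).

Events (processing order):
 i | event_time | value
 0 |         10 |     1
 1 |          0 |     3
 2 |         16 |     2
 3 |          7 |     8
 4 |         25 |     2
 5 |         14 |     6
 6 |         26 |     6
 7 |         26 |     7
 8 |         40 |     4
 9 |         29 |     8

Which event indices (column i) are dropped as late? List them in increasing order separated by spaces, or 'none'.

i=0 t=10 v=1: → [10,17),[5,12); WM=−∞
i=1 t=0 v=3: → [0,7); WM=8; [0,7) fires=1
i=2 t=16 v=2: → [15,22),[10,17); WM=8
i=3 t=7 v=8: → [5,12); WM=14; [5,12) fires=2
i=4 t=25 v=2: → [25,32),[20,27); WM=14
i=5 t=14 v=6: → [10,17); WM=23; [10,17) fires=3 [15,22) fires=1
i=6 t=26 v=6: → [25,32),[20,27); WM=23
i=7 t=26 v=7: → [25,32),[20,27); WM=24
i=8 t=40 v=4: → [40,47),[35,42); WM=24
i=9 t=29 v=8: → [25,32); WM=38; [20,27) fires=3 [25,32) fires=4

none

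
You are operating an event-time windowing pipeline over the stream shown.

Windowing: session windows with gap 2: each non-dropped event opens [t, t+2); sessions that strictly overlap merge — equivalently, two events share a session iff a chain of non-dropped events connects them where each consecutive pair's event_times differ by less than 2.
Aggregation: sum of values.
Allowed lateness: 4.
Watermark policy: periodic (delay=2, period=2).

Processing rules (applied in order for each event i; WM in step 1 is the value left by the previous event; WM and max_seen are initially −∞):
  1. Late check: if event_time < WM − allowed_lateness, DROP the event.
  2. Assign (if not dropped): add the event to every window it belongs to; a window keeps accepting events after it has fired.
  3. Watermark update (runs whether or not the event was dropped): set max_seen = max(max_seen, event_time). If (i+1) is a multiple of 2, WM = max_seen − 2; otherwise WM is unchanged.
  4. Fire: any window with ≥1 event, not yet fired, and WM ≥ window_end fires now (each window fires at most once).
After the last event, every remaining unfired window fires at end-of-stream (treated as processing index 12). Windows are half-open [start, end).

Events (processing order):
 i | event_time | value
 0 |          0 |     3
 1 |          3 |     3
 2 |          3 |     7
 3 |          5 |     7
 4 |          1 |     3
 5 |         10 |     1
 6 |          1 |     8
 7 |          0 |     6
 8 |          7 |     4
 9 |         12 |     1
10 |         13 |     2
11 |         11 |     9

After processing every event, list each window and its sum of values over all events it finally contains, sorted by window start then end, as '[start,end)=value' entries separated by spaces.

[0,3)=6 [3,5)=10 [5,7)=7 [7,9)=4 [10,15)=13

i=0 t=0 v=3: → [0,2); WM=−∞
i=1 t=3 v=3: → [3,5); WM=1
i=2 t=3 v=7: → [3,5); WM=1
i=3 t=5 v=7: → [5,7); WM=3
i=4 t=1 v=3: → [0,3); WM=3
i=5 t=10 v=1: → [10,12); WM=8
i=6 t=1 v=8: DROP (t<8-4); WM=8
i=7 t=0 v=6: DROP (t<8-4); WM=8
i=8 t=7 v=4: → [7,9); WM=8
i=9 t=12 v=1: → [12,14); WM=10
i=10 t=13 v=2: → [12,15); WM=10
i=11 t=11 v=9: → [10,15); WM=11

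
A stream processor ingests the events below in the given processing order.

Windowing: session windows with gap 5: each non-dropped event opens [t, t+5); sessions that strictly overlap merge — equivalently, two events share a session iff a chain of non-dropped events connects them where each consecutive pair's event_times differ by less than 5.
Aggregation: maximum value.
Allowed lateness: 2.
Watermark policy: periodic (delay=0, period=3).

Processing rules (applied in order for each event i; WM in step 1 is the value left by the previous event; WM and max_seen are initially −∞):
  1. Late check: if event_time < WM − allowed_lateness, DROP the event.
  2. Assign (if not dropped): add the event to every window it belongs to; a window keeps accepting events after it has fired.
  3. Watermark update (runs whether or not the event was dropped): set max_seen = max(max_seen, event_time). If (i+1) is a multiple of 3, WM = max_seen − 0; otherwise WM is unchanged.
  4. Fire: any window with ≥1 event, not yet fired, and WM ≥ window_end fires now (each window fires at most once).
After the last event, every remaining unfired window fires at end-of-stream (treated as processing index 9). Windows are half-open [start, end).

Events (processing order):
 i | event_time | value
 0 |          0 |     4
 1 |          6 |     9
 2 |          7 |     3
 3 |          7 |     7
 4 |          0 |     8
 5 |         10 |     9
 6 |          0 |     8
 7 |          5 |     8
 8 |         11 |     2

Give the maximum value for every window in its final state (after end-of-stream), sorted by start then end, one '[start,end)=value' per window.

i=0 t=0 v=4: → [0,5); WM=−∞
i=1 t=6 v=9: → [6,11); WM=−∞
i=2 t=7 v=3: → [6,12); WM=7
i=3 t=7 v=7: → [6,12); WM=7
i=4 t=0 v=8: DROP (t<7-2); WM=7
i=5 t=10 v=9: → [6,15); WM=10
i=6 t=0 v=8: DROP (t<10-2); WM=10
i=7 t=5 v=8: DROP (t<10-2); WM=10
i=8 t=11 v=2: → [6,16); WM=11

[0,5)=4 [6,16)=9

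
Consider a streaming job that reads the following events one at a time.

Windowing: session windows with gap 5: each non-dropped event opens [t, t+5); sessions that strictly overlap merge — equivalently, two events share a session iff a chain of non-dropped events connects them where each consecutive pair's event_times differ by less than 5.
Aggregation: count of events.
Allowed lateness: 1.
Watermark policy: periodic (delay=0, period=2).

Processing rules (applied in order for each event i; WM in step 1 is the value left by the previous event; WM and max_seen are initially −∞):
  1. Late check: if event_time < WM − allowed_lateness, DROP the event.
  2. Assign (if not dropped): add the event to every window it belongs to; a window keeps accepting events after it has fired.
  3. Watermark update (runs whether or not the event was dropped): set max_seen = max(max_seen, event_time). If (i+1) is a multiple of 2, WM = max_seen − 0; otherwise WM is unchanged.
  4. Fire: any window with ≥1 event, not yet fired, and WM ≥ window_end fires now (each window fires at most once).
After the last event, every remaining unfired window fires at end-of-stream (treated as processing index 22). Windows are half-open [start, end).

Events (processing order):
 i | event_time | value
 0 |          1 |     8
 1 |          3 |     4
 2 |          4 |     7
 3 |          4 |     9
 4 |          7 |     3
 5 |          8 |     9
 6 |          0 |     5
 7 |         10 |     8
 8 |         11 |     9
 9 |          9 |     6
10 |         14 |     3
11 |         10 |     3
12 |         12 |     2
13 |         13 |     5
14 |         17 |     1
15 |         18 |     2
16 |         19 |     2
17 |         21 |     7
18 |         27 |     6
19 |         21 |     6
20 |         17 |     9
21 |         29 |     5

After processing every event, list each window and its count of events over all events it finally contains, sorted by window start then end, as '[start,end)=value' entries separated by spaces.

i=0 t=1 v=8: → [1,6); WM=−∞
i=1 t=3 v=4: → [1,8); WM=3
i=2 t=4 v=7: → [1,9); WM=3
i=3 t=4 v=9: → [1,9); WM=4
i=4 t=7 v=3: → [1,12); WM=4
i=5 t=8 v=9: → [1,13); WM=8
i=6 t=0 v=5: DROP (t<8-1); WM=8
i=7 t=10 v=8: → [1,15); WM=10
i=8 t=11 v=9: → [1,16); WM=10
i=9 t=9 v=6: → [1,16); WM=11
i=10 t=14 v=3: → [1,19); WM=11
i=11 t=10 v=3: → [1,19); WM=14
i=12 t=12 v=2: DROP (t<14-1); WM=14
i=13 t=13 v=5: → [1,19); WM=14
i=14 t=17 v=1: → [1,22); WM=14
i=15 t=18 v=2: → [1,23); WM=18
i=16 t=19 v=2: → [1,24); WM=18
i=17 t=21 v=7: → [1,26); WM=21
i=18 t=27 v=6: → [27,32); WM=21
i=19 t=21 v=6: → [1,26); WM=27
i=20 t=17 v=9: DROP (t<27-1); WM=27
i=21 t=29 v=5: → [27,34); WM=29

[1,26)=17 [27,34)=2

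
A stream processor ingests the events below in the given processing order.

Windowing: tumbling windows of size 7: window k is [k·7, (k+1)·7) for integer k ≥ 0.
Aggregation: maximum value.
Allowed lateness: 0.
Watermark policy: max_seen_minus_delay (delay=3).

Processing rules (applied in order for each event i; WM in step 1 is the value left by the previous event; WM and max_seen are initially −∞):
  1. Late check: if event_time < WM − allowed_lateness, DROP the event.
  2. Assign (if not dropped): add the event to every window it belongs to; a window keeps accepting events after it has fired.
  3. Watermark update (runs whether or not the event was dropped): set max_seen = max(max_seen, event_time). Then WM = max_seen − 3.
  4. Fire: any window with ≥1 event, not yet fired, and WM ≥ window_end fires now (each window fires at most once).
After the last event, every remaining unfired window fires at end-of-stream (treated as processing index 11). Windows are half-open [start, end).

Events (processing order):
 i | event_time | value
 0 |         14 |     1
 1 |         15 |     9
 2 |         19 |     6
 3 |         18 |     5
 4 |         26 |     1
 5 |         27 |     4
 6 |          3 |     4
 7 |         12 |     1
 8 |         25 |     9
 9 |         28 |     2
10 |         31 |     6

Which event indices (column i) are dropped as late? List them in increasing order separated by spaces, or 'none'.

6 7

i=0 t=14 v=1: → [14,21); WM=11
i=1 t=15 v=9: → [14,21); WM=12
i=2 t=19 v=6: → [14,21); WM=16
i=3 t=18 v=5: → [14,21); WM=16
i=4 t=26 v=1: → [21,28); WM=23; [14,21) fires=9
i=5 t=27 v=4: → [21,28); WM=24
i=6 t=3 v=4: DROP (t<24-0); WM=24
i=7 t=12 v=1: DROP (t<24-0); WM=24
i=8 t=25 v=9: → [21,28); WM=24
i=9 t=28 v=2: → [28,35); WM=25
i=10 t=31 v=6: → [28,35); WM=28; [21,28) fires=9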